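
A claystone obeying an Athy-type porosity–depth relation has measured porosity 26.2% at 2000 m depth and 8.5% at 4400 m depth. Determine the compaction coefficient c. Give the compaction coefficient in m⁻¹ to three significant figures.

Working in km (1 km = 1000 m; c in km⁻¹ = c in m⁻¹ × 1000):
Athy: φ(z) = φ₀ e^(−cz) ⇒ φ₁/φ₂ = e^{c(z₂−z₁)} ⇒ c = ln(φ₁/φ₂)/(z₂−z₁)
c = ln(0.262/0.085) / (4.4 − 2) = ln(3.082) / 2.4 = 1.1257 / 2.4 = 0.469 km⁻¹

0.000469 m⁻¹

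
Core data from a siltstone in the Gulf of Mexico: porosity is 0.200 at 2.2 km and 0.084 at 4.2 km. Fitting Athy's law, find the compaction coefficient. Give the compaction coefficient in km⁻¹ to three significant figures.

Athy: phi(Z) = phi₀ e^(−kZ) ⇒ phi₁/phi₂ = e^{k(Z₂−Z₁)} ⇒ k = ln(phi₁/phi₂)/(Z₂−Z₁)
k = ln(0.2/0.084) / (4.2 − 2.2) = ln(2.381) / 2 = 0.8675 / 2 = 0.4338 km⁻¹

0.434 km⁻¹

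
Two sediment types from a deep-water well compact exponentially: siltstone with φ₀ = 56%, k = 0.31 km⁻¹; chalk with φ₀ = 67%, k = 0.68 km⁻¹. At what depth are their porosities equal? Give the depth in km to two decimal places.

Set φ₀ₐ e^(−kₐz) = φ₀ᵦ e^(−kᵦz) ⇒ ln(φ₀ₐ/φ₀ᵦ) = (kₐ − kᵦ)·z
z = ln(0.56/0.67) / (0.31 − 0.68) = -0.1793 / -0.37 = 0.485 km

0.48 km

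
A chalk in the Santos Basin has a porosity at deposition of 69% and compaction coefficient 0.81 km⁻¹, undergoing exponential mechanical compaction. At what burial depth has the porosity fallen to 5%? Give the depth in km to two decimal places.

3.24 km

Invert Athy's law: z = ln(n₀/n) / c
z = ln(0.69/0.05) / 0.81 = ln(13.8) / 0.81 = 2.6247 / 0.81 = 3.240 km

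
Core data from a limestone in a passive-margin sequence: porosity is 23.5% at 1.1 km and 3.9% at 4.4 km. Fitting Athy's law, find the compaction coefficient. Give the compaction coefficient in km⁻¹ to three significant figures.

Athy: n(d) = n₀ e^(−cd) ⇒ n₁/n₂ = e^{c(d₂−d₁)} ⇒ c = ln(n₁/n₂)/(d₂−d₁)
c = ln(0.235/0.039) / (4.4 − 1.1) = ln(6.026) / 3.3 = 1.7960 / 3.3 = 0.5442 km⁻¹

0.544 km⁻¹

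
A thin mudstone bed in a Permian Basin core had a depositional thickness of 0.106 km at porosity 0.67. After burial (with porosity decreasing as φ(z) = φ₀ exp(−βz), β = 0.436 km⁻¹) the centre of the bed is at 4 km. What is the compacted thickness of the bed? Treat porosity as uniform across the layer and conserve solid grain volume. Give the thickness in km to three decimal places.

0.040 km

Porosity at 4 km: φ = 0.67·exp(−0.436×4) = 0.1171
Solid-volume conservation: h(1−φ) = h₀(1−φ₀) ⇒ h = h₀·(1−φ₀)/(1−φ)
h = 0.106 × (1 − 0.67)/(1 − 0.1171) = 0.106 × 0.3738 = 0.0396 km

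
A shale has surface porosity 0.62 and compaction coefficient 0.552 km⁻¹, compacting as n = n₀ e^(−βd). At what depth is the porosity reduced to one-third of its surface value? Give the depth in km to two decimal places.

n/n₀ = 1/3 ⇒ exp(−β·d) = 1/3 ⇒ d = ln(3) / β
d = 1.0986 / 0.552 = 1.990 km

1.99 km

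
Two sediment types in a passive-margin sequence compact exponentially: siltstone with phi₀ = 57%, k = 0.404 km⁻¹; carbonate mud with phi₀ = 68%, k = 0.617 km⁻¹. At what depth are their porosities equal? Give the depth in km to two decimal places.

0.83 km

Set phi₀ₐ e^(−kₐd) = phi₀ᵦ e^(−kᵦd) ⇒ ln(phi₀ₐ/phi₀ᵦ) = (kₐ − kᵦ)·d
d = ln(0.57/0.68) / (0.404 − 0.617) = -0.1765 / -0.213 = 0.828 km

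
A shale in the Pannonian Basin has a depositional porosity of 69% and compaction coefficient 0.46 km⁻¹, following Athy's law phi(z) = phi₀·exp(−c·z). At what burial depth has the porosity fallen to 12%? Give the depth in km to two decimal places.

Invert Athy's law: z = ln(phi₀/phi) / c
z = ln(0.69/0.12) / 0.46 = ln(5.75) / 0.46 = 1.7492 / 0.46 = 3.803 km

3.80 km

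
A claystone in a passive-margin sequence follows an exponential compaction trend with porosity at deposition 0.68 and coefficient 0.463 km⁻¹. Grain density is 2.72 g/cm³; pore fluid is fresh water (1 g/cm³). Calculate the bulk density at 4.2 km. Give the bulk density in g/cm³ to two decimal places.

Porosity at depth: φ = 0.68·exp(−0.463×4.2) = 0.68×0.1430 = 0.0973
Bulk density: ρ_b = (1−φ)ρ_g + φ·ρ_f = 0.9027×2.72 + 0.0973×1
       = 2.455 + 0.097 = 2.553 g/cm³

2.55 g/cm³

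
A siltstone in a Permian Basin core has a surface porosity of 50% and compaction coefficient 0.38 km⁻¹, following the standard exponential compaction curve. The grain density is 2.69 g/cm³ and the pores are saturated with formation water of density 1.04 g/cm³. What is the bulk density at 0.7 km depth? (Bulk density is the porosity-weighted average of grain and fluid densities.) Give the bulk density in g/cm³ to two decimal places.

2.06 g/cm³

Porosity at depth: n = 0.5·exp(−0.38×0.7) = 0.5×0.7664 = 0.3832
Bulk density: ρ_b = (1−n)ρ_g + n·ρ_f = 0.6168×2.69 + 0.3832×1.04
       = 1.659 + 0.399 = 2.058 g/cm³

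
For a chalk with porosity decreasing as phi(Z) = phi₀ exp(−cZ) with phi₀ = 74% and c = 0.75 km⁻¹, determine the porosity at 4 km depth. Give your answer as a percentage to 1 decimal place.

phi = phi₀·exp(−c·Z) = 0.74 × exp(−0.75 × 4) = 0.74 × exp(−3)
  = 0.74 × 0.0498 = 0.0368

3.7%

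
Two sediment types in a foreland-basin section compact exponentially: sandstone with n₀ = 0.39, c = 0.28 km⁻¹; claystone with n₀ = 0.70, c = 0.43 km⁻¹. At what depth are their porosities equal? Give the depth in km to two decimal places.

3.90 km

Set n₀ₐ e^(−cₐZ) = n₀ᵦ e^(−cᵦZ) ⇒ ln(n₀ₐ/n₀ᵦ) = (cₐ − cᵦ)·Z
Z = ln(0.39/0.7) / (0.28 − 0.43) = -0.5849 / -0.15 = 3.900 km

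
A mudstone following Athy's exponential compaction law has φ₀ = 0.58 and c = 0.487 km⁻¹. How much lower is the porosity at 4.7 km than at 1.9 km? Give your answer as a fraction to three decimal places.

φ(1.9) = 0.58·e^(−0.487×1.9) = 0.2299
φ(4.7) = 0.58·e^(−0.487×4.7) = 0.0588
Δφ = 0.2299 − 0.0588 = 0.1711

0.171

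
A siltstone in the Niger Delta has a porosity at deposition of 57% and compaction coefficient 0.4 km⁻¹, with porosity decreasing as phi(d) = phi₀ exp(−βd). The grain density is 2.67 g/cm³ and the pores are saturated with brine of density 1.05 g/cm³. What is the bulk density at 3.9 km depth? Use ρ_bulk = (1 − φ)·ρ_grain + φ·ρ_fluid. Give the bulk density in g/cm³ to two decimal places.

2.48 g/cm³

Porosity at depth: phi = 0.57·exp(−0.4×3.9) = 0.57×0.2101 = 0.1198
Bulk density: ρ_b = (1−phi)ρ_g + phi·ρ_f = 0.8802×2.67 + 0.1198×1.05
       = 2.350 + 0.126 = 2.476 g/cm³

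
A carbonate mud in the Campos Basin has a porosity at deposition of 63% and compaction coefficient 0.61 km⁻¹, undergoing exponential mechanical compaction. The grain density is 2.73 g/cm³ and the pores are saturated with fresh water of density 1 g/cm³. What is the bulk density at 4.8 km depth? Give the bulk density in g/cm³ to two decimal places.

Porosity at depth: phi = 0.63·exp(−0.61×4.8) = 0.63×0.0535 = 0.0337
Bulk density: ρ_b = (1−phi)ρ_g + phi·ρ_f = 0.9663×2.73 + 0.0337×1
       = 2.638 + 0.034 = 2.672 g/cm³

2.67 g/cm³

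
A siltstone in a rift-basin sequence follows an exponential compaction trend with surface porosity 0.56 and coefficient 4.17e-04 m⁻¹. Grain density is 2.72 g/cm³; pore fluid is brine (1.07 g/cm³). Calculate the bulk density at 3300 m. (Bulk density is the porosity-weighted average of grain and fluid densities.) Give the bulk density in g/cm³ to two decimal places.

2.49 g/cm³

Working in km (1 km = 1000 m; c in km⁻¹ = c in m⁻¹ × 1000):
Porosity at depth: n = 0.56·exp(−0.417×3.3) = 0.56×0.2526 = 0.1414
Bulk density: ρ_b = (1−n)ρ_g + n·ρ_f = 0.8586×2.72 + 0.1414×1.07
       = 2.335 + 0.151 = 2.487 g/cm³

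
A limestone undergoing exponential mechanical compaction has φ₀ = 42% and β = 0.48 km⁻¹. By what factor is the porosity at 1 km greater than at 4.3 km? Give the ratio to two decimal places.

4.87

φ(Z₁)/φ(Z₂) = e^(−β·Z₁)/e^(−β·Z₂) = e^{β(Z₂−Z₁)}
= exp(0.48 × 3.3) = exp(1.584) = 4.8744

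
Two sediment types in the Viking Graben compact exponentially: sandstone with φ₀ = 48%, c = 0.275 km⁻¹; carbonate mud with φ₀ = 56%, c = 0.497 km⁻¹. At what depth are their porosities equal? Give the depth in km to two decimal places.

0.69 km

Set φ₀ₐ e^(−cₐd) = φ₀ᵦ e^(−cᵦd) ⇒ ln(φ₀ₐ/φ₀ᵦ) = (cₐ − cᵦ)·d
d = ln(0.48/0.56) / (0.275 − 0.497) = -0.1542 / -0.222 = 0.694 km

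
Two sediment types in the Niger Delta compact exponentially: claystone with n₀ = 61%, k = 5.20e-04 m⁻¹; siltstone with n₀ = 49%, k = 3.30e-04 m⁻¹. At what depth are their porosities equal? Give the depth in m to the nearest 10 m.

1150 m

Working in km (1 km = 1000 m; k in km⁻¹ = k in m⁻¹ × 1000):
Set n₀ₐ e^(−kₐZ) = n₀ᵦ e^(−kᵦZ) ⇒ ln(n₀ₐ/n₀ᵦ) = (kₐ − kᵦ)·Z
Z = ln(0.61/0.49) / (0.52 − 0.33) = 0.2191 / 0.19 = 1.153 km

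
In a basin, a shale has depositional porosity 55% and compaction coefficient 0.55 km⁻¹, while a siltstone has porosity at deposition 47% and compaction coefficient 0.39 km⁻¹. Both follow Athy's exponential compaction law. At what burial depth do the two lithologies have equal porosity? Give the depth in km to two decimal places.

Set φ₀ₐ e^(−cₐd) = φ₀ᵦ e^(−cᵦd) ⇒ ln(φ₀ₐ/φ₀ᵦ) = (cₐ − cᵦ)·d
d = ln(0.55/0.47) / (0.55 − 0.39) = 0.1572 / 0.16 = 0.982 km

0.98 km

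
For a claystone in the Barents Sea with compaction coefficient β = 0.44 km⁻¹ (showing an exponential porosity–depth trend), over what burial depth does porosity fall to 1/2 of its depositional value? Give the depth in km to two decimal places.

1.58 km

n/n₀ = 1/2 ⇒ exp(−β·z) = 1/2 ⇒ z = ln(2) / β
z = 0.6931 / 0.44 = 1.575 km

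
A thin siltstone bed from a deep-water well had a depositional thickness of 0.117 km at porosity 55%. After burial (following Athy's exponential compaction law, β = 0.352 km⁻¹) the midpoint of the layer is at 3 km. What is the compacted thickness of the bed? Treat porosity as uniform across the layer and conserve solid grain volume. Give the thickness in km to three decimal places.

Porosity at 3 km: φ = 0.55·exp(−0.352×3) = 0.1913
Solid-volume conservation: h(1−φ) = h₀(1−φ₀) ⇒ h = h₀·(1−φ₀)/(1−φ)
h = 0.117 × (1 − 0.55)/(1 − 0.1913) = 0.117 × 0.5565 = 0.0651 km

0.065 km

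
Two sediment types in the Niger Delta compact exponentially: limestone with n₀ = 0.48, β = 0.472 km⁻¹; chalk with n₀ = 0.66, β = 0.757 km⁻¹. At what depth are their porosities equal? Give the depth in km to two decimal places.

Set n₀ₐ e^(−βₐz) = n₀ᵦ e^(−βᵦz) ⇒ ln(n₀ₐ/n₀ᵦ) = (βₐ − βᵦ)·z
z = ln(0.48/0.66) / (0.472 − 0.757) = -0.3185 / -0.285 = 1.117 km

1.12 km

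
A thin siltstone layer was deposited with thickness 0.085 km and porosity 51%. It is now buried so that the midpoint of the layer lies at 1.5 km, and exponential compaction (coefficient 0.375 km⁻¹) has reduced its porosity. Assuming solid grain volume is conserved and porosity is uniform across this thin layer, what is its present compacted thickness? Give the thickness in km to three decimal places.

0.059 km

Porosity at 1.5 km: n = 0.51·exp(−0.375×1.5) = 0.2906
Solid-volume conservation: h(1−n) = h₀(1−n₀) ⇒ h = h₀·(1−n₀)/(1−n)
h = 0.085 × (1 − 0.51)/(1 − 0.2906) = 0.085 × 0.6907 = 0.0587 km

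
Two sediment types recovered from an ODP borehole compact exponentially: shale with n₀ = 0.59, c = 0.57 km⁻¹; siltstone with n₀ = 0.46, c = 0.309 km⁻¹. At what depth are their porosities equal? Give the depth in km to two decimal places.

0.95 km

Set n₀ₐ e^(−cₐz) = n₀ᵦ e^(−cᵦz) ⇒ ln(n₀ₐ/n₀ᵦ) = (cₐ − cᵦ)·z
z = ln(0.59/0.46) / (0.57 − 0.309) = 0.2489 / 0.261 = 0.954 km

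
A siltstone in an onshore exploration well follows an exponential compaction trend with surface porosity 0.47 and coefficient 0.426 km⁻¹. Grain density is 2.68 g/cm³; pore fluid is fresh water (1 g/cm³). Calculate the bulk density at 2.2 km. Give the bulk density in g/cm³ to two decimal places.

2.37 g/cm³

Porosity at depth: φ = 0.47·exp(−0.426×2.2) = 0.47×0.3917 = 0.1841
Bulk density: ρ_b = (1−φ)ρ_g + φ·ρ_f = 0.8159×2.68 + 0.1841×1
       = 2.187 + 0.184 = 2.371 g/cm³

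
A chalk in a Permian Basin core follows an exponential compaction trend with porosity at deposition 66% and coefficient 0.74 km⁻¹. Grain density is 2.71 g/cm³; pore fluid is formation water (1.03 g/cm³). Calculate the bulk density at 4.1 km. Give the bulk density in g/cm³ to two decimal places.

Porosity at depth: φ = 0.66·exp(−0.74×4.1) = 0.66×0.0481 = 0.0318
Bulk density: ρ_b = (1−φ)ρ_g + φ·ρ_f = 0.9682×2.71 + 0.0318×1.03
       = 2.624 + 0.033 = 2.657 g/cm³

2.66 g/cm³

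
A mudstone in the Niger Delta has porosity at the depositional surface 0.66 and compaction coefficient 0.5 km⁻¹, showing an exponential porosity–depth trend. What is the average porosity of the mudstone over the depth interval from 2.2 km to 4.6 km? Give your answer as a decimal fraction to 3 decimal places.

0.128

⟨φ⟩ = (1/(z₂−z₁)) ∫ φ₀ e^(−kz) dz = φ₀·(e^(−k·z₁) − e^(−k·z₂)) / (k·(z₂−z₁))
e^(−0.5×2.2) = 0.3329; e^(−0.5×4.6) = 0.1003
⟨φ⟩ = 0.66 × (0.3329 − 0.1003) / (0.5 × 2.4) = 0.66 × 0.1938 = 0.1279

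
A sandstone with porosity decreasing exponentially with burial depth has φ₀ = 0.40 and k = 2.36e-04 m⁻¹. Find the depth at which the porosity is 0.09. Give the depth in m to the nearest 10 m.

6320 m

Working in km (1 km = 1000 m; k in km⁻¹ = k in m⁻¹ × 1000):
Invert Athy's law: d = ln(φ₀/φ) / k
d = ln(0.4/0.09) / 0.236 = ln(4.444) / 0.236 = 1.4917 / 0.236 = 6.321 km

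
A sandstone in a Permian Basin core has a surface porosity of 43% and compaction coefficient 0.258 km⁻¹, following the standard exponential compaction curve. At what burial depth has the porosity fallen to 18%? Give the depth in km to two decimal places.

Invert Athy's law: d = ln(n₀/n) / c
d = ln(0.43/0.18) / 0.258 = ln(2.389) / 0.258 = 0.8708 / 0.258 = 3.375 km

3.38 km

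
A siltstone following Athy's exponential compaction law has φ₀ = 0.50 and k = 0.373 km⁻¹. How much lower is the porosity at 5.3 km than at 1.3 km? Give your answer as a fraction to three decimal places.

φ(1.3) = 0.5·e^(−0.373×1.3) = 0.3079
φ(5.3) = 0.5·e^(−0.373×5.3) = 0.0692
Δφ = 0.3079 − 0.0692 = 0.2386

0.239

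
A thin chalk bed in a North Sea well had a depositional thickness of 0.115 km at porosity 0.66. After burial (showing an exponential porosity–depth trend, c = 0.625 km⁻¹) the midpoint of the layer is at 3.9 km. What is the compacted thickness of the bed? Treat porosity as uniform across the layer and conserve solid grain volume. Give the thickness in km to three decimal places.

Porosity at 3.9 km: n = 0.66·exp(−0.625×3.9) = 0.0577
Solid-volume conservation: h(1−n) = h₀(1−n₀) ⇒ h = h₀·(1−n₀)/(1−n)
h = 0.115 × (1 − 0.66)/(1 − 0.0577) = 0.115 × 0.3608 = 0.0415 km

0.041 km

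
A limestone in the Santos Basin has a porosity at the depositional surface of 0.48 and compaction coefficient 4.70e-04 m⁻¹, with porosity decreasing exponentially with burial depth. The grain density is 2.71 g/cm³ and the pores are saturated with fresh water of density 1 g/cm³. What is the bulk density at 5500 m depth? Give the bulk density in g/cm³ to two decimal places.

2.65 g/cm³

Working in km (1 km = 1000 m; c in km⁻¹ = c in m⁻¹ × 1000):
Porosity at depth: φ = 0.48·exp(−0.47×5.5) = 0.48×0.0754 = 0.0362
Bulk density: ρ_b = (1−φ)ρ_g + φ·ρ_f = 0.9638×2.71 + 0.0362×1
       = 2.612 + 0.036 = 2.648 g/cm³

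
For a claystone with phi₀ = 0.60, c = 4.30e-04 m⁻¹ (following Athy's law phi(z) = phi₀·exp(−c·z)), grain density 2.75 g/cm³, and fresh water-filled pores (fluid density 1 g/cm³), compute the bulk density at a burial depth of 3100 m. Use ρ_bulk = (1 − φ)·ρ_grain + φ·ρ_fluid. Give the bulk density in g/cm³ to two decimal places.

Working in km (1 km = 1000 m; c in km⁻¹ = c in m⁻¹ × 1000):
Porosity at depth: phi = 0.6·exp(−0.43×3.1) = 0.6×0.2637 = 0.1582
Bulk density: ρ_b = (1−phi)ρ_g + phi·ρ_f = 0.8418×2.75 + 0.1582×1
       = 2.315 + 0.158 = 2.473 g/cm³

2.47 g/cm³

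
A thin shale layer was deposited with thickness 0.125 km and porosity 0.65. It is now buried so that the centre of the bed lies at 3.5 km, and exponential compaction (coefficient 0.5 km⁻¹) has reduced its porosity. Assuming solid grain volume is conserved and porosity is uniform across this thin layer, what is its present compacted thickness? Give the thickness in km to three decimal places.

Porosity at 3.5 km: φ = 0.65·exp(−0.5×3.5) = 0.1130
Solid-volume conservation: h(1−φ) = h₀(1−φ₀) ⇒ h = h₀·(1−φ₀)/(1−φ)
h = 0.125 × (1 − 0.65)/(1 − 0.1130) = 0.125 × 0.3946 = 0.0493 km

0.049 km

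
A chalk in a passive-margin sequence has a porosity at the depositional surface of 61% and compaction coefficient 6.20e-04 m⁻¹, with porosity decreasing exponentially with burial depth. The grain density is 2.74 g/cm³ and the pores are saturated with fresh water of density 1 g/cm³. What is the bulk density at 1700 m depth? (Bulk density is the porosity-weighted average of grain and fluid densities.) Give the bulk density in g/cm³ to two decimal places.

2.37 g/cm³

Working in km (1 km = 1000 m; β in km⁻¹ = β in m⁻¹ × 1000):
Porosity at depth: n = 0.61·exp(−0.62×1.7) = 0.61×0.3485 = 0.2126
Bulk density: ρ_b = (1−n)ρ_g + n·ρ_f = 0.7874×2.74 + 0.2126×1
       = 2.157 + 0.213 = 2.370 g/cm³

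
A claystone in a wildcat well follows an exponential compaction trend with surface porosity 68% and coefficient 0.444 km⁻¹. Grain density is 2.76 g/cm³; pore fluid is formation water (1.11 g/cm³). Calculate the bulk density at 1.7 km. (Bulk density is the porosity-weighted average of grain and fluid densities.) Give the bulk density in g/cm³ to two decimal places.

2.23 g/cm³

Porosity at depth: φ = 0.68·exp(−0.444×1.7) = 0.68×0.4701 = 0.3197
Bulk density: ρ_b = (1−φ)ρ_g + φ·ρ_f = 0.6803×2.76 + 0.3197×1.11
       = 1.878 + 0.355 = 2.233 g/cm³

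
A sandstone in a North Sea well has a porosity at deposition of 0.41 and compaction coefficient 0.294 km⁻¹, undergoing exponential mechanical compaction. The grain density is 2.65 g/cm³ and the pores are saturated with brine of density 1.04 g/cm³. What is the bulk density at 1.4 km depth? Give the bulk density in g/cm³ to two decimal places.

Porosity at depth: phi = 0.41·exp(−0.294×1.4) = 0.41×0.6626 = 0.2717
Bulk density: ρ_b = (1−phi)ρ_g + phi·ρ_f = 0.7283×2.65 + 0.2717×1.04
       = 1.930 + 0.283 = 2.213 g/cm³

2.21 g/cm³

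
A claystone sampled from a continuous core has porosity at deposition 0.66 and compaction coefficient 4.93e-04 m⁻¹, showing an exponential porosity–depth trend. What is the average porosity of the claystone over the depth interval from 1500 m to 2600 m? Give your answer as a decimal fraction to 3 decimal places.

Working in km (1 km = 1000 m; β in km⁻¹ = β in m⁻¹ × 1000):
⟨φ⟩ = (1/(Z₂−Z₁)) ∫ φ₀ e^(−βZ) dZ = φ₀·(e^(−β·Z₁) − e^(−β·Z₂)) / (β·(Z₂−Z₁))
e^(−0.493×1.5) = 0.4774; e^(−0.493×2.6) = 0.2775
⟨φ⟩ = 0.66 × (0.4774 − 0.2775) / (0.493 × 1.1) = 0.66 × 0.3685 = 0.2432

0.243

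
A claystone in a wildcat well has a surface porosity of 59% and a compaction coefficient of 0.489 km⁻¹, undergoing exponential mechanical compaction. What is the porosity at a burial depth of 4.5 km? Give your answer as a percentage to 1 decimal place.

6.5%

n = n₀·exp(−c·Z) = 0.59 × exp(−0.489 × 4.5) = 0.59 × exp(−2.2)
  = 0.59 × 0.1107 = 0.0653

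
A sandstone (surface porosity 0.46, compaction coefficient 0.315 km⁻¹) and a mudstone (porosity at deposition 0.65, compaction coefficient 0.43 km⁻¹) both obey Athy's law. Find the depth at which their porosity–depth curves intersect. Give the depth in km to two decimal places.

3.01 km

Set n₀ₐ e^(−cₐd) = n₀ᵦ e^(−cᵦd) ⇒ ln(n₀ₐ/n₀ᵦ) = (cₐ − cᵦ)·d
d = ln(0.46/0.65) / (0.315 − 0.43) = -0.3457 / -0.115 = 3.006 km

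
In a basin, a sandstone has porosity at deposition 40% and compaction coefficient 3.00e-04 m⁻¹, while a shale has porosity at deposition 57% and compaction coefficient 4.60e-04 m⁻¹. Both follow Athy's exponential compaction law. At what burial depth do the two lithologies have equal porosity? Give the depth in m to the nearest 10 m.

2210 m

Working in km (1 km = 1000 m; β in km⁻¹ = β in m⁻¹ × 1000):
Set n₀ₐ e^(−βₐZ) = n₀ᵦ e^(−βᵦZ) ⇒ ln(n₀ₐ/n₀ᵦ) = (βₐ − βᵦ)·Z
Z = ln(0.4/0.57) / (0.3 − 0.46) = -0.3542 / -0.16 = 2.214 km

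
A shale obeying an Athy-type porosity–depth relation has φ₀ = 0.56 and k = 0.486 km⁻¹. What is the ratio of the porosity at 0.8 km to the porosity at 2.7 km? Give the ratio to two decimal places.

2.52

φ(Z₁)/φ(Z₂) = e^(−k·Z₁)/e^(−k·Z₂) = e^{k(Z₂−Z₁)}
= exp(0.486 × 1.9) = exp(0.9234) = 2.5178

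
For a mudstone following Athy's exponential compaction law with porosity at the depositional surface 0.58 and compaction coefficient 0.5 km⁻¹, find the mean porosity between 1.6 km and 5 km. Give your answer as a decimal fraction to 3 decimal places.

⟨phi⟩ = (1/(d₂−d₁)) ∫ phi₀ e^(−βd) dd = phi₀·(e^(−β·d₁) − e^(−β·d₂)) / (β·(d₂−d₁))
e^(−0.5×1.6) = 0.4493; e^(−0.5×5) = 0.0821
⟨phi⟩ = 0.58 × (0.4493 − 0.0821) / (0.5 × 3.4) = 0.58 × 0.2160 = 0.1253

0.125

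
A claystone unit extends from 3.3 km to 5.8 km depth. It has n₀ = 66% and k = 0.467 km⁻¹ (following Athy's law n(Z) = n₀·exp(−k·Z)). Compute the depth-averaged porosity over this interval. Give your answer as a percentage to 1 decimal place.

8.3%

⟨n⟩ = (1/(Z₂−Z₁)) ∫ n₀ e^(−kZ) dZ = n₀·(e^(−k·Z₁) − e^(−k·Z₂)) / (k·(Z₂−Z₁))
e^(−0.467×3.3) = 0.2141; e^(−0.467×5.8) = 0.0666
⟨n⟩ = 0.66 × (0.2141 − 0.0666) / (0.467 × 2.5) = 0.66 × 0.1264 = 0.0834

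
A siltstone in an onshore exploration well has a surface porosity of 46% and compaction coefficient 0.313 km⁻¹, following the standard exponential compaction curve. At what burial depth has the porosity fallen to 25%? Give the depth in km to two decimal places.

1.95 km

Invert Athy's law: d = ln(φ₀/φ) / c
d = ln(0.46/0.25) / 0.313 = ln(1.84) / 0.313 = 0.6098 / 0.313 = 1.948 km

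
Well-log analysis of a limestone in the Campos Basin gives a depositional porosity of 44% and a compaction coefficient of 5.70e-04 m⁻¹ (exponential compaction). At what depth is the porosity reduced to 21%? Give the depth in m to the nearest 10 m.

Working in km (1 km = 1000 m; c in km⁻¹ = c in m⁻¹ × 1000):
Invert Athy's law: Z = ln(φ₀/φ) / c
Z = ln(0.44/0.21) / 0.57 = ln(2.095) / 0.57 = 0.7397 / 0.57 = 1.298 km

1300 m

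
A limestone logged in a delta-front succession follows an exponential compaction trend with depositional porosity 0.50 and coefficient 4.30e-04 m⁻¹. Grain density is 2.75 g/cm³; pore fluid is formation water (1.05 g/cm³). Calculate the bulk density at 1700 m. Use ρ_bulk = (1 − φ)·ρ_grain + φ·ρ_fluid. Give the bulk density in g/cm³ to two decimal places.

Working in km (1 km = 1000 m; c in km⁻¹ = c in m⁻¹ × 1000):
Porosity at depth: phi = 0.5·exp(−0.43×1.7) = 0.5×0.4814 = 0.2407
Bulk density: ρ_b = (1−phi)ρ_g + phi·ρ_f = 0.7593×2.75 + 0.2407×1.05
       = 2.088 + 0.253 = 2.341 g/cm³

2.34 g/cm³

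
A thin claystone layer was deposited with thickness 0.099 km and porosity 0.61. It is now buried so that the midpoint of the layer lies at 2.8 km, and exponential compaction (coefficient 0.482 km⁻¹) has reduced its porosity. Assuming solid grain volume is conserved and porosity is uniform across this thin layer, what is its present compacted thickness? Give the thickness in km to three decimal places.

0.046 km

Porosity at 2.8 km: n = 0.61·exp(−0.482×2.8) = 0.1582
Solid-volume conservation: h(1−n) = h₀(1−n₀) ⇒ h = h₀·(1−n₀)/(1−n)
h = 0.099 × (1 − 0.61)/(1 − 0.1582) = 0.099 × 0.4633 = 0.0459 km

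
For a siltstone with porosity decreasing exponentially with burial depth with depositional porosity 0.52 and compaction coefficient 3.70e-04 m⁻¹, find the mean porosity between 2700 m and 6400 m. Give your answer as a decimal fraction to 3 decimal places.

Working in km (1 km = 1000 m; c in km⁻¹ = c in m⁻¹ × 1000):
⟨n⟩ = (1/(d₂−d₁)) ∫ n₀ e^(−cd) dd = n₀·(e^(−c·d₁) − e^(−c·d₂)) / (c·(d₂−d₁))
e^(−0.37×2.7) = 0.3682; e^(−0.37×6.4) = 0.0937
⟨n⟩ = 0.52 × (0.3682 − 0.0937) / (0.37 × 3.7) = 0.52 × 0.2006 = 0.1043

0.104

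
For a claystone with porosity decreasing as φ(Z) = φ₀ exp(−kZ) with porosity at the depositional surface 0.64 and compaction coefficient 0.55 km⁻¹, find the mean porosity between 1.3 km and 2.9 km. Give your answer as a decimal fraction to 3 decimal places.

⟨φ⟩ = (1/(Z₂−Z₁)) ∫ φ₀ e^(−kZ) dZ = φ₀·(e^(−k·Z₁) − e^(−k·Z₂)) / (k·(Z₂−Z₁))
e^(−0.55×1.3) = 0.4892; e^(−0.55×2.9) = 0.2029
⟨φ⟩ = 0.64 × (0.4892 − 0.2029) / (0.55 × 1.6) = 0.64 × 0.3253 = 0.2082

0.208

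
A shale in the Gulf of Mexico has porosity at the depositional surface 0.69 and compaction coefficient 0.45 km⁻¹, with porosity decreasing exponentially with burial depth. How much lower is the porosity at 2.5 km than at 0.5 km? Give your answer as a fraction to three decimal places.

0.327

φ(0.5) = 0.69·e^(−0.45×0.5) = 0.5510
φ(2.5) = 0.69·e^(−0.45×2.5) = 0.2240
Δφ = 0.5510 − 0.2240 = 0.3270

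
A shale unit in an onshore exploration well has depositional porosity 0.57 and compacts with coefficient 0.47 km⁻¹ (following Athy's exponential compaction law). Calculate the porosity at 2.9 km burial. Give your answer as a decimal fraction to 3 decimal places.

0.146

φ = φ₀·exp(−β·Z) = 0.57 × exp(−0.47 × 2.9) = 0.57 × exp(−1.363)
  = 0.57 × 0.2559 = 0.1459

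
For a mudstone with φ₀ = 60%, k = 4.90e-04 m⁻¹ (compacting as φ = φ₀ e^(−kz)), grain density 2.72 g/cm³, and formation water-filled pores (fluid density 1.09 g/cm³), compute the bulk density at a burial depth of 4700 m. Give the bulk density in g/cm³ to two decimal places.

Working in km (1 km = 1000 m; k in km⁻¹ = k in m⁻¹ × 1000):
Porosity at depth: φ = 0.6·exp(−0.49×4.7) = 0.6×0.1000 = 0.0600
Bulk density: ρ_b = (1−φ)ρ_g + φ·ρ_f = 0.9400×2.72 + 0.0600×1.09
       = 2.557 + 0.065 = 2.622 g/cm³

2.62 g/cm³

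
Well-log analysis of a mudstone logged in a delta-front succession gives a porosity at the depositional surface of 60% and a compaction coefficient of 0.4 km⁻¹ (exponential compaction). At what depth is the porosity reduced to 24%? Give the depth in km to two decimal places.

2.29 km

Invert Athy's law: d = ln(φ₀/φ) / k
d = ln(0.6/0.24) / 0.4 = ln(2.5) / 0.4 = 0.9163 / 0.4 = 2.291 km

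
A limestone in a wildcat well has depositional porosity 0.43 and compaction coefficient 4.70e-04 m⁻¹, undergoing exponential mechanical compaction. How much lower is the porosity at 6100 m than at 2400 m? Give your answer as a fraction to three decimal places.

Working in km (1 km = 1000 m; c in km⁻¹ = c in m⁻¹ × 1000):
n(2.4) = 0.43·e^(−0.47×2.4) = 0.1392
n(6.1) = 0.43·e^(−0.47×6.1) = 0.0245
Δn = 0.1392 − 0.0245 = 0.1147

0.115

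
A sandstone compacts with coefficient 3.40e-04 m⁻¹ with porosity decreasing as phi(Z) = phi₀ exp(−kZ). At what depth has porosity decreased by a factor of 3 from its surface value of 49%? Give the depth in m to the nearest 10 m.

Working in km (1 km = 1000 m; k in km⁻¹ = k in m⁻¹ × 1000):
phi/phi₀ = 1/3 ⇒ exp(−k·Z) = 1/3 ⇒ Z = ln(3) / k
Z = 1.0986 / 0.34 = 3.231 km

3230 m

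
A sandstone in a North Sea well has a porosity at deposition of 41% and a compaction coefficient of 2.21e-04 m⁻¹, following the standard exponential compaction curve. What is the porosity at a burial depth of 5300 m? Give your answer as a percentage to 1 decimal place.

Working in km (1 km = 1000 m; k in km⁻¹ = k in m⁻¹ × 1000):
n = n₀·exp(−k·d) = 0.41 × exp(−0.221 × 5.3) = 0.41 × exp(−1.171)
  = 0.41 × 0.3100 = 0.1271

12.7%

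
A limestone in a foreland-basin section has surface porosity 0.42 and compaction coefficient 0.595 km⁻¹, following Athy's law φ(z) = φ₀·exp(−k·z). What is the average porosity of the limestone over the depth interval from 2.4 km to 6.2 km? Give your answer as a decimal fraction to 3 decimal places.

⟨φ⟩ = (1/(z₂−z₁)) ∫ φ₀ e^(−kz) dz = φ₀·(e^(−k·z₁) − e^(−k·z₂)) / (k·(z₂−z₁))
e^(−0.595×2.4) = 0.2398; e^(−0.595×6.2) = 0.0250
⟨φ⟩ = 0.42 × (0.2398 − 0.0250) / (0.595 × 3.8) = 0.42 × 0.0950 = 0.0399

0.040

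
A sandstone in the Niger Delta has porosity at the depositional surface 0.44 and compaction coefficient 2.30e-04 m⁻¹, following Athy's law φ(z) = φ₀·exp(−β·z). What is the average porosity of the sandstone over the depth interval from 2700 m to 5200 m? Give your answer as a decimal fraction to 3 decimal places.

Working in km (1 km = 1000 m; β in km⁻¹ = β in m⁻¹ × 1000):
⟨φ⟩ = (1/(z₂−z₁)) ∫ φ₀ e^(−βz) dz = φ₀·(e^(−β·z₁) − e^(−β·z₂)) / (β·(z₂−z₁))
e^(−0.23×2.7) = 0.5374; e^(−0.23×5.2) = 0.3024
⟨φ⟩ = 0.44 × (0.5374 − 0.3024) / (0.23 × 2.5) = 0.44 × 0.4087 = 0.1798

0.180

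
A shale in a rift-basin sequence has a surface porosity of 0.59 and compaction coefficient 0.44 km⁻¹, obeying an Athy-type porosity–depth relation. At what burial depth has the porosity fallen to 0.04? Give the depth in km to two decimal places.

Invert Athy's law: Z = ln(phi₀/phi) / k
Z = ln(0.59/0.04) / 0.44 = ln(14.75) / 0.44 = 2.6912 / 0.44 = 6.116 km

6.12 km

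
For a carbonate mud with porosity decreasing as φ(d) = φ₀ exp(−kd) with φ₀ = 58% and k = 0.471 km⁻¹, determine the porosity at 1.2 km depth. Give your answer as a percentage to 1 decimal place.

33.0%

φ = φ₀·exp(−k·d) = 0.58 × exp(−0.471 × 1.2) = 0.58 × exp(−0.5652)
  = 0.58 × 0.5682 = 0.3296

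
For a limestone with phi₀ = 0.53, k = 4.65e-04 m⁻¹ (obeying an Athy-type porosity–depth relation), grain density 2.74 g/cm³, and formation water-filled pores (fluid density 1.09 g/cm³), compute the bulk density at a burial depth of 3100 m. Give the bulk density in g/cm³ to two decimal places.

2.53 g/cm³

Working in km (1 km = 1000 m; k in km⁻¹ = k in m⁻¹ × 1000):
Porosity at depth: phi = 0.53·exp(−0.465×3.1) = 0.53×0.2366 = 0.1254
Bulk density: ρ_b = (1−phi)ρ_g + phi·ρ_f = 0.8746×2.74 + 0.1254×1.09
       = 2.396 + 0.137 = 2.533 g/cm³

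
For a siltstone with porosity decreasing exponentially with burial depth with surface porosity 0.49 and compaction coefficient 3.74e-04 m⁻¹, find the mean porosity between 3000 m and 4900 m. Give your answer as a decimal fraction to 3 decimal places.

Working in km (1 km = 1000 m; c in km⁻¹ = c in m⁻¹ × 1000):
⟨n⟩ = (1/(z₂−z₁)) ∫ n₀ e^(−cz) dz = n₀·(e^(−c·z₁) − e^(−c·z₂)) / (c·(z₂−z₁))
e^(−0.374×3) = 0.3256; e^(−0.374×4.9) = 0.1600
⟨n⟩ = 0.49 × (0.3256 − 0.1600) / (0.374 × 1.9) = 0.49 × 0.2331 = 0.1142

0.114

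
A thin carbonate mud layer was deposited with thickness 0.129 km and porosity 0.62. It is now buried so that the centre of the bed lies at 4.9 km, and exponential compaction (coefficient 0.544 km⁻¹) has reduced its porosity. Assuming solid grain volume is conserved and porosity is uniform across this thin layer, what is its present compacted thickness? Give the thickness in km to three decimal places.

Porosity at 4.9 km: phi = 0.62·exp(−0.544×4.9) = 0.0431
Solid-volume conservation: h(1−phi) = h₀(1−phi₀) ⇒ h = h₀·(1−phi₀)/(1−phi)
h = 0.129 × (1 − 0.62)/(1 − 0.0431) = 0.129 × 0.3971 = 0.0512 km

0.051 km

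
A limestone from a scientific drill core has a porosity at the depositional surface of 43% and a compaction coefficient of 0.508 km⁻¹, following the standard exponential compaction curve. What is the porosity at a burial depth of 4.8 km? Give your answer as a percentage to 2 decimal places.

3.75%

φ = φ₀·exp(−β·z) = 0.43 × exp(−0.508 × 4.8) = 0.43 × exp(−2.438)
  = 0.43 × 0.0873 = 0.0375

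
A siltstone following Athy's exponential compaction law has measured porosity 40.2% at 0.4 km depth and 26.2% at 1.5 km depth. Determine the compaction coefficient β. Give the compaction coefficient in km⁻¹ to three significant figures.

0.389 km⁻¹

Athy: φ(z) = φ₀ e^(−βz) ⇒ φ₁/φ₂ = e^{β(z₂−z₁)} ⇒ β = ln(φ₁/φ₂)/(z₂−z₁)
β = ln(0.402/0.262) / (1.5 − 0.4) = ln(1.534) / 1.1 = 0.4281 / 1.1 = 0.3892 km⁻¹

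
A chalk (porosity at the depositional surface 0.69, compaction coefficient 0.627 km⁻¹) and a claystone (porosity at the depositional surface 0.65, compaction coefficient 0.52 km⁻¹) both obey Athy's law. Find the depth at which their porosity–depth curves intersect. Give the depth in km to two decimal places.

Set φ₀ₐ e^(−βₐd) = φ₀ᵦ e^(−βᵦd) ⇒ ln(φ₀ₐ/φ₀ᵦ) = (βₐ − βᵦ)·d
d = ln(0.69/0.65) / (0.627 − 0.52) = 0.0597 / 0.107 = 0.558 km

0.56 km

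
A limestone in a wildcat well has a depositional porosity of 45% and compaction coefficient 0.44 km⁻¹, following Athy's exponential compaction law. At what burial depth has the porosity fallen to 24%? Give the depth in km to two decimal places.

1.43 km

Invert Athy's law: d = ln(phi₀/phi) / c
d = ln(0.45/0.24) / 0.44 = ln(1.875) / 0.44 = 0.6286 / 0.44 = 1.429 km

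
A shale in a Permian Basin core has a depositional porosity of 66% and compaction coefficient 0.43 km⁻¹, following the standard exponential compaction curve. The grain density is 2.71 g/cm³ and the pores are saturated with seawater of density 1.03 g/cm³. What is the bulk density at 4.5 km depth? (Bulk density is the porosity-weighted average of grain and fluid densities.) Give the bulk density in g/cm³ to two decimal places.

2.55 g/cm³

Porosity at depth: n = 0.66·exp(−0.43×4.5) = 0.66×0.1444 = 0.0953
Bulk density: ρ_b = (1−n)ρ_g + n·ρ_f = 0.9047×2.71 + 0.0953×1.03
       = 2.452 + 0.098 = 2.550 g/cm³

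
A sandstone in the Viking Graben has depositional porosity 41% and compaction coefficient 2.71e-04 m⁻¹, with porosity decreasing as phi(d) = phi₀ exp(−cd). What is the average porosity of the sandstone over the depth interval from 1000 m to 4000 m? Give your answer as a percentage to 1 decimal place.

21.4%

Working in km (1 km = 1000 m; c in km⁻¹ = c in m⁻¹ × 1000):
⟨phi⟩ = (1/(d₂−d₁)) ∫ phi₀ e^(−cd) dd = phi₀·(e^(−c·d₁) − e^(−c·d₂)) / (c·(d₂−d₁))
e^(−0.271×1) = 0.7626; e^(−0.271×4) = 0.3382
⟨phi⟩ = 0.41 × (0.7626 − 0.3382) / (0.271 × 3) = 0.41 × 0.5220 = 0.2140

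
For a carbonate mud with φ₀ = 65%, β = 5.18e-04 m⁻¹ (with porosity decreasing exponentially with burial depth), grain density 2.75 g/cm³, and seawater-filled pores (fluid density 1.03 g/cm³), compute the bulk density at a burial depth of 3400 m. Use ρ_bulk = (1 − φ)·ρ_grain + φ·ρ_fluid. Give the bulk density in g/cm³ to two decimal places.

2.56 g/cm³

Working in km (1 km = 1000 m; β in km⁻¹ = β in m⁻¹ × 1000):
Porosity at depth: φ = 0.65·exp(−0.518×3.4) = 0.65×0.1718 = 0.1117
Bulk density: ρ_b = (1−φ)ρ_g + φ·ρ_f = 0.8883×2.75 + 0.1117×1.03
       = 2.443 + 0.115 = 2.558 g/cm³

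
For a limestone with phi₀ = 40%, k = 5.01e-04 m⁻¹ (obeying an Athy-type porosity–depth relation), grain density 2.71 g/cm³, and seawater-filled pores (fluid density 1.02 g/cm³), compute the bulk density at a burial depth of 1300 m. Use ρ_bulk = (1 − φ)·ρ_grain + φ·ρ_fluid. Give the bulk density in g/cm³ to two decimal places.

2.36 g/cm³

Working in km (1 km = 1000 m; k in km⁻¹ = k in m⁻¹ × 1000):
Porosity at depth: phi = 0.4·exp(−0.501×1.3) = 0.4×0.5214 = 0.2085
Bulk density: ρ_b = (1−phi)ρ_g + phi·ρ_f = 0.7915×2.71 + 0.2085×1.02
       = 2.145 + 0.213 = 2.358 g/cm³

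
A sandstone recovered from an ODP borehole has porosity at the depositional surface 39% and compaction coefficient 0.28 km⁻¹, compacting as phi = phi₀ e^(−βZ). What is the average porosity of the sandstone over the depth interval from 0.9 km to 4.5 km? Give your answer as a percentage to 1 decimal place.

⟨phi⟩ = (1/(Z₂−Z₁)) ∫ phi₀ e^(−βZ) dZ = phi₀·(e^(−β·Z₁) − e^(−β·Z₂)) / (β·(Z₂−Z₁))
e^(−0.28×0.9) = 0.7772; e^(−0.28×4.5) = 0.2837
⟨phi⟩ = 0.39 × (0.7772 − 0.2837) / (0.28 × 3.6) = 0.39 × 0.4897 = 0.1910

19.1%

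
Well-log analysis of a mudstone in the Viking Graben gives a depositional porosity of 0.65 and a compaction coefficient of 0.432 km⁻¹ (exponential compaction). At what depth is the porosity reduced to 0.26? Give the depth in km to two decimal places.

Invert Athy's law: Z = ln(n₀/n) / β
Z = ln(0.65/0.26) / 0.432 = ln(2.5) / 0.432 = 0.9163 / 0.432 = 2.121 km

2.12 km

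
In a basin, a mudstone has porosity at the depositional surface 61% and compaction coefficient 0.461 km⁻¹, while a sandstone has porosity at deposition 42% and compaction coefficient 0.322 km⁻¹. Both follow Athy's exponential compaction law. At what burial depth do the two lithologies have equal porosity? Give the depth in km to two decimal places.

Set n₀ₐ e^(−kₐz) = n₀ᵦ e^(−kᵦz) ⇒ ln(n₀ₐ/n₀ᵦ) = (kₐ − kᵦ)·z
z = ln(0.61/0.42) / (0.461 − 0.322) = 0.3732 / 0.139 = 2.685 km

2.68 km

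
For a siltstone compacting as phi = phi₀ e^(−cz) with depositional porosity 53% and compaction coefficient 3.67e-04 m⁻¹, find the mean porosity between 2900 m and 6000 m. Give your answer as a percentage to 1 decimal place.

Working in km (1 km = 1000 m; c in km⁻¹ = c in m⁻¹ × 1000):
⟨phi⟩ = (1/(z₂−z₁)) ∫ phi₀ e^(−cz) dz = phi₀·(e^(−c·z₁) − e^(−c·z₂)) / (c·(z₂−z₁))
e^(−0.367×2.9) = 0.3450; e^(−0.367×6) = 0.1106
⟨phi⟩ = 0.53 × (0.3450 − 0.1106) / (0.367 × 3.1) = 0.53 × 0.2060 = 0.1092

10.9%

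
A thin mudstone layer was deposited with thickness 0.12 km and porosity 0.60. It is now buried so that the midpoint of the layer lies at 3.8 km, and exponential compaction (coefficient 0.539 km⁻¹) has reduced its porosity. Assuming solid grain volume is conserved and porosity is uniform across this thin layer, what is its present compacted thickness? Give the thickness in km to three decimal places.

Porosity at 3.8 km: phi = 0.6·exp(−0.539×3.8) = 0.0774
Solid-volume conservation: h(1−phi) = h₀(1−phi₀) ⇒ h = h₀·(1−phi₀)/(1−phi)
h = 0.12 × (1 − 0.6)/(1 − 0.0774) = 0.12 × 0.4335 = 0.0520 km

0.052 km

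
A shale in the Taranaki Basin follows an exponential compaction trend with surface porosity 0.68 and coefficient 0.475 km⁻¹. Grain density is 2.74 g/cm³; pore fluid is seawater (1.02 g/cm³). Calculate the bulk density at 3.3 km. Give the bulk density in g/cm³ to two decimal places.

Porosity at depth: n = 0.68·exp(−0.475×3.3) = 0.68×0.2086 = 0.1418
Bulk density: ρ_b = (1−n)ρ_g + n·ρ_f = 0.8582×2.74 + 0.1418×1.02
       = 2.351 + 0.145 = 2.496 g/cm³

2.50 g/cm³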